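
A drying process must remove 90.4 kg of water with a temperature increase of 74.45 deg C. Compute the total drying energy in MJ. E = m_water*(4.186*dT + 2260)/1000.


E = m_water * (4.186 * dT + 2260) / 1000
= 90.4 * (4.186 * 74.45 + 2260) / 1000
= 232.4770 MJ

232.4770 MJ


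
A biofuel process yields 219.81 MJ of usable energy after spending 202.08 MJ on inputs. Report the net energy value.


NEV = E_out - E_in
= 219.81 - 202.08
= 17.7300 MJ

17.7300 MJ


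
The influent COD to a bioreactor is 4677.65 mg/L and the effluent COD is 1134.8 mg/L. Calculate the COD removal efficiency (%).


eta = (COD_in - COD_out) / COD_in * 100
= (4677.65 - 1134.8) / 4677.65 * 100
= 75.7400%

75.7400%


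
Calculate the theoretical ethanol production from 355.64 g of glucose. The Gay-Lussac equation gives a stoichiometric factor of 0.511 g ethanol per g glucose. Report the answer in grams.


Theoretical ethanol yield: m_EtOH = 0.511 * m_glucose
m_EtOH = 0.511 * 355.64 = 181.7320 g

181.7320 g


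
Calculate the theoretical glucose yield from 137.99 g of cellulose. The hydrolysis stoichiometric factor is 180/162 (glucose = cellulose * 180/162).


glucose = cellulose * 180/162
= 137.99 * 180/162
= 153.3222 g

153.3222 g


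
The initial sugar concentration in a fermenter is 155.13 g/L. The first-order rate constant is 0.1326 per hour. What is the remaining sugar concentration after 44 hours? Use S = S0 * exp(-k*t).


S = S0 * exp(-k * t)
S = 155.13 * exp(-0.1326 * 44)
S = 0.4538 g/L

0.4538 g/L


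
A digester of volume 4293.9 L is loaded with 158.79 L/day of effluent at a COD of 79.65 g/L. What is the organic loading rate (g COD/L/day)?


OLR = Q * S / V
= 158.79 * 79.65 / 4293.9
= 2.9455 g/L/day

2.9455 g/L/day


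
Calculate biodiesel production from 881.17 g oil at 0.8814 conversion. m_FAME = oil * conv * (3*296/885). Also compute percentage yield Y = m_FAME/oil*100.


m_FAME = oil * conv * (3 * 296 / 885) = oil * conv * (888/885)
= 881.17 * 0.8814 * 888 / 885
= 779.2960 g
Y = m_FAME / oil * 100 = conv * (888/885) * 100
= 0.8814 * 888 / 885 * 100
= 88.44%

779.2960 g FAME; Y = 88.44%


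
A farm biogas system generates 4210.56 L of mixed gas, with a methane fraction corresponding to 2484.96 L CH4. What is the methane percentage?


CH4% = V_CH4 / V_total * 100
= 2484.96 / 4210.56 * 100
= 59.0173%

59.0173%


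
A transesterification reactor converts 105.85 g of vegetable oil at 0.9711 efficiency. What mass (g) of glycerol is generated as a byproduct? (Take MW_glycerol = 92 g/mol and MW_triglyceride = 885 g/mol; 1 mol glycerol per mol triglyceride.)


glycerol = oil * conv * (92/885)
= 105.85 * 0.9711 * 92 / 885
= 10.6856 g

10.6856 g


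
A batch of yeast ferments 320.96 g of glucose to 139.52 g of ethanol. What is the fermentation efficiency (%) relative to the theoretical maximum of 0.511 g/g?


Fermentation efficiency = (actual / (0.511 * glucose)) * 100
= (139.52 / (0.511 * 320.96)) * 100
= 85.0677%

85.0677%


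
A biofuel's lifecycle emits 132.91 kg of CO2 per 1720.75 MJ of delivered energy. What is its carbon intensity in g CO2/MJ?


CI = CO2 * 1000 / E
= 132.91 * 1000 / 1720.75
= 77.2396 g CO2/MJ

77.2396 g CO2/MJ


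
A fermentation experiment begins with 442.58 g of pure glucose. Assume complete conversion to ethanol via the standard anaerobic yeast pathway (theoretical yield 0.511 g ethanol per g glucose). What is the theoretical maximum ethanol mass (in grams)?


Theoretical ethanol yield: m_EtOH = 0.511 * m_glucose
m_EtOH = 0.511 * 442.58 = 226.1584 g

226.1584 g


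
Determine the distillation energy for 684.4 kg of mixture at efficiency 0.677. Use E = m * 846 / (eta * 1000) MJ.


E = m * 846 / (eta * 1000)
= 684.4 * 846 / (0.677 * 1000)
= 855.2473 MJ

855.2473 MJ


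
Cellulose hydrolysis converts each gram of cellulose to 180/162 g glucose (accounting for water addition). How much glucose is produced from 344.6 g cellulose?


glucose = cellulose * 180/162
= 344.6 * 180/162
= 382.8889 g

382.8889 g


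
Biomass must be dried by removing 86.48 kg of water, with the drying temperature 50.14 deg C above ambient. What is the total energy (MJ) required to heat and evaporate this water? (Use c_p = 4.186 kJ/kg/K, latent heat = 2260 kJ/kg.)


E = m_water * (4.186 * dT + 2260) / 1000
= 86.48 * (4.186 * 50.14 + 2260) / 1000
= 213.5957 MJ

213.5957 MJ


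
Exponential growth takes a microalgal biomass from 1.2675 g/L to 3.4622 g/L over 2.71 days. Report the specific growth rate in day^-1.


mu = ln(X2/X1) / dt
= ln(3.4622/1.2675) / 2.71
= 0.3708 per day

0.3708 per day


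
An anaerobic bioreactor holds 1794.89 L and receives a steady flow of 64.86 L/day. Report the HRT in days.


HRT = V / Q
= 1794.89 / 64.86
= 27.6733 days

27.6733 days


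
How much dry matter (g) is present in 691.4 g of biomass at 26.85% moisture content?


Wd = Ww * (1 - MC/100)
= 691.4 * (1 - 26.85/100)
= 505.7591 g

505.7591 g


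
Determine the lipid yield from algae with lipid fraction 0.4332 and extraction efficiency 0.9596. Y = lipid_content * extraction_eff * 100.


Y = lipid_content * extraction_eff * 100
= 0.4332 * 0.9596 * 100
= 41.5699%

41.5699%


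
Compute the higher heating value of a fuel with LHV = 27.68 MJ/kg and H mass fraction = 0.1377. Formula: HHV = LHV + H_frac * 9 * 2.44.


HHV = LHV + H_frac * 9 * 2.44
= 27.68 + 0.1377 * 9 * 2.44
= 30.7039 MJ/kg

30.7039 MJ/kg


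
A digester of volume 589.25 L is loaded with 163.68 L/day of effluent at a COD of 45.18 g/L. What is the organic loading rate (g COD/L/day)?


OLR = Q * S / V
= 163.68 * 45.18 / 589.25
= 12.5500 g/L/day

12.5500 g/L/day


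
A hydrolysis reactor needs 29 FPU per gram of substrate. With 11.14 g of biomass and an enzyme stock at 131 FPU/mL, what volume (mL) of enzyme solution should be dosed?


V = dosage * m_sub / activity
V = 29 * 11.14 / 131
V = 2.4661 mL

2.4661 mL


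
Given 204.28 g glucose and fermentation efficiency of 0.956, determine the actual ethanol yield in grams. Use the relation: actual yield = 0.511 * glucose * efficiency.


Actual ethanol: m = 0.511 * 204.28 * 0.956
m = 99.7940 g

99.7940 g


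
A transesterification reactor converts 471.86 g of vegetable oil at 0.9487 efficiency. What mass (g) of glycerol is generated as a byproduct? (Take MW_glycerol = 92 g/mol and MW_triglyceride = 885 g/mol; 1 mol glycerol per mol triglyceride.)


glycerol = oil * conv * (92/885)
= 471.86 * 0.9487 * 92 / 885
= 46.5357 g

46.5357 g


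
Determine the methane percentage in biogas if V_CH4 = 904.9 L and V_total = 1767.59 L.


CH4% = V_CH4 / V_total * 100
= 904.9 / 1767.59 * 100
= 51.1940%

51.1940%


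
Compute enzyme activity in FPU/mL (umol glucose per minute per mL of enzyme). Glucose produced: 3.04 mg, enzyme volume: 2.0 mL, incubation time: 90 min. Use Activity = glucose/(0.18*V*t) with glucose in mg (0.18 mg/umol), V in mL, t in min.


Activity = glucose_mg / (0.18 mg/umol * V_mL * t_min)
= 3.04 / (0.18 * 2.0 * 90)
= 0.0938 FPU/mL

0.0938 FPU/mL


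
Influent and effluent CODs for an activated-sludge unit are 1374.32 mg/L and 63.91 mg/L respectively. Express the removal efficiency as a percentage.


eta = (COD_in - COD_out) / COD_in * 100
= (1374.32 - 63.91) / 1374.32 * 100
= 95.3497%

95.3497%


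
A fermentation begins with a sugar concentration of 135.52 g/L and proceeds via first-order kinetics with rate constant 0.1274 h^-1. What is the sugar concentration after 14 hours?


S = S0 * exp(-k * t)
S = 135.52 * exp(-0.1274 * 14)
S = 22.7717 g/L

22.7717 g/L


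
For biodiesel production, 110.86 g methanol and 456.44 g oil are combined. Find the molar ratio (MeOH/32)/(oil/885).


Molar ratio = n_MeOH / n_oil = (MeOH/32) / (oil/885) = (MeOH * 885) / (32 * oil)
= (110.86 * 885) / (32 * 456.44)
= 6.7171

6.7171


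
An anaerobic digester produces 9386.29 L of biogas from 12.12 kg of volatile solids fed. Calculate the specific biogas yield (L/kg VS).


Y = V / VS
= 9386.29 / 12.12
= 774.4464 L/kg VS

774.4464 L/kg VS


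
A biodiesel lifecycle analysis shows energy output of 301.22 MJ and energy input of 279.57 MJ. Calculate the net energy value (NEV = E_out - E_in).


NEV = E_out - E_in
= 301.22 - 279.57
= 21.6500 MJ

21.6500 MJ


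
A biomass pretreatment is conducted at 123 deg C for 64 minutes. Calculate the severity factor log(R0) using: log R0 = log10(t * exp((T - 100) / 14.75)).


logR0 = log10(t * exp((T - 100) / 14.75))
= log10(64 * exp((123 - 100) / 14.75))
= 2.4834

2.4834


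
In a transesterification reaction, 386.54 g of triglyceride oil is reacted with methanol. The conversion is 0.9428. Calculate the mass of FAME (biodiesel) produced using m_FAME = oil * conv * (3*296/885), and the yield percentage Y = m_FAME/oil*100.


m_FAME = oil * conv * (3 * 296 / 885) = oil * conv * (888/885)
= 386.54 * 0.9428 * 888 / 885
= 365.6653 g
Y = m_FAME / oil * 100 = conv * (888/885) * 100
= 0.9428 * 888 / 885 * 100
= 94.60%

365.6653 g FAME; Y = 94.60%


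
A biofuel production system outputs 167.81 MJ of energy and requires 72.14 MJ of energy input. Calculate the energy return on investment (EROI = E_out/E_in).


EROI = E_out / E_in
= 167.81 / 72.14
= 2.3262

2.3262


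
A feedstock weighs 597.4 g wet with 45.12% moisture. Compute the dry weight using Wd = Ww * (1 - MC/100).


Wd = Ww * (1 - MC/100)
= 597.4 * (1 - 45.12/100)
= 327.8531 g

327.8531 g


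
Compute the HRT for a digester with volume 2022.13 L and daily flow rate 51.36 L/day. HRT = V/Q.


HRT = V / Q
= 2022.13 / 51.36
= 39.3717 days

39.3717 days


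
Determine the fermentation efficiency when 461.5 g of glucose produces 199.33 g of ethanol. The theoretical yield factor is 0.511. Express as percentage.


Fermentation efficiency = (actual / (0.511 * glucose)) * 100
= (199.33 / (0.511 * 461.5)) * 100
= 84.5240%

84.5240%


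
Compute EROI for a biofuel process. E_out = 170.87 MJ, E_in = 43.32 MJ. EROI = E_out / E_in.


EROI = E_out / E_in
= 170.87 / 43.32
= 3.9444

3.9444


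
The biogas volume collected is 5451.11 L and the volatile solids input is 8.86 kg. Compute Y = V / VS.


Y = V / VS
= 5451.11 / 8.86
= 615.2494 L/kg VS

615.2494 L/kg VS


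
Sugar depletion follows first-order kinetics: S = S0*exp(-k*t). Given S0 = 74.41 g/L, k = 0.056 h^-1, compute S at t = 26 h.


S = S0 * exp(-k * t)
S = 74.41 * exp(-0.056 * 26)
S = 17.3500 g/L

17.3500 g/L


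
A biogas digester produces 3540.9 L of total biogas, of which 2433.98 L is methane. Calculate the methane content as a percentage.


CH4% = V_CH4 / V_total * 100
= 2433.98 / 3540.9 * 100
= 68.7390%

68.7390%


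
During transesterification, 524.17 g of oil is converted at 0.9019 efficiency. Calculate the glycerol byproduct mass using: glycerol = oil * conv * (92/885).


glycerol = oil * conv * (92/885)
= 524.17 * 0.9019 * 92 / 885
= 49.1445 g

49.1445 g


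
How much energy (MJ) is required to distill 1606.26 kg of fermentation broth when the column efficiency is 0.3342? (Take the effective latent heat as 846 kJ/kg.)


E = m * 846 / (eta * 1000)
= 1606.26 * 846 / (0.3342 * 1000)
= 4066.1160 MJ

4066.1160 MJ


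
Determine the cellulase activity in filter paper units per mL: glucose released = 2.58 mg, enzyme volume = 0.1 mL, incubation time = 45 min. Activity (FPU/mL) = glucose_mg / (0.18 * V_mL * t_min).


Activity = glucose_mg / (0.18 mg/umol * V_mL * t_min)
= 2.58 / (0.18 * 0.1 * 45)
= 3.1852 FPU/mL

3.1852 FPU/mL


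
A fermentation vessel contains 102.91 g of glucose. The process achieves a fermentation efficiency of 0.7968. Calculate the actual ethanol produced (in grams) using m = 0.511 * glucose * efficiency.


Actual ethanol: m = 0.511 * 102.91 * 0.7968
m = 41.9013 g

41.9013 g


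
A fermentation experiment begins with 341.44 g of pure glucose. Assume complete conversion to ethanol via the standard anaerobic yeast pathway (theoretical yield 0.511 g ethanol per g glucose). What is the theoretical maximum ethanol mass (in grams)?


Theoretical ethanol yield: m_EtOH = 0.511 * m_glucose
m_EtOH = 0.511 * 341.44 = 174.4758 g

174.4758 g


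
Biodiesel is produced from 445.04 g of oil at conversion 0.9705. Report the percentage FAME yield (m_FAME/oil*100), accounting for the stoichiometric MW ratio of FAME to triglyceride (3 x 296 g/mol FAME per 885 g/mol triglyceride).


m_FAME = oil * conv * (3 * 296 / 885) = oil * conv * (888/885)
= 445.04 * 0.9705 * 888 / 885
= 433.3754 g
Y = m_FAME / oil * 100 = conv * (888/885) * 100
= 0.9705 * 888 / 885 * 100
= 97.38%

97.38%


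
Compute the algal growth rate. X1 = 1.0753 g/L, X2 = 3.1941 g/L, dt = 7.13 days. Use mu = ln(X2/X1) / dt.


mu = ln(X2/X1) / dt
= ln(3.1941/1.0753) / 7.13
= 0.1527 per day

0.1527 per day


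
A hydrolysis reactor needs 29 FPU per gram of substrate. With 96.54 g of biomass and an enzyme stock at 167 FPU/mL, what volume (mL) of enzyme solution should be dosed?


V = dosage * m_sub / activity
V = 29 * 96.54 / 167
V = 16.7644 mL

16.7644 mL


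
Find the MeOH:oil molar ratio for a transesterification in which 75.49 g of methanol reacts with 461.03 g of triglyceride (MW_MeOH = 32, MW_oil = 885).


Molar ratio = n_MeOH / n_oil = (MeOH/32) / (oil/885) = (MeOH * 885) / (32 * oil)
= (75.49 * 885) / (32 * 461.03)
= 4.5285

4.5285


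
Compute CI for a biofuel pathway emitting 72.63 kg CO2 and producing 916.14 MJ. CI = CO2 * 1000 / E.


CI = CO2 * 1000 / E
= 72.63 * 1000 / 916.14
= 79.2783 g CO2/MJ

79.2783 g CO2/MJ


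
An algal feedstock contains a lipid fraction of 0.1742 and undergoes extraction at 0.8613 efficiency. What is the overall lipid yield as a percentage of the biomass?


Y = lipid_content * extraction_eff * 100
= 0.1742 * 0.8613 * 100
= 15.0038%

15.0038%


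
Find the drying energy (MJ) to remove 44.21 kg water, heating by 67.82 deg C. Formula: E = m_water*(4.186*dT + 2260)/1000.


E = m_water * (4.186 * dT + 2260) / 1000
= 44.21 * (4.186 * 67.82 + 2260) / 1000
= 112.4656 MJ

112.4656 MJ


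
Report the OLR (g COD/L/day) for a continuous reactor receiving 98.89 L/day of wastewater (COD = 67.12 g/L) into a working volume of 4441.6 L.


OLR = Q * S / V
= 98.89 * 67.12 / 4441.6
= 1.4944 g/L/day

1.4944 g/L/day


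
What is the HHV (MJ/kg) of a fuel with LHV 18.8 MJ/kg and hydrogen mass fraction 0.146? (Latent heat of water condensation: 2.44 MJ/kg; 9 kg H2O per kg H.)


HHV = LHV + H_frac * 9 * 2.44
= 18.8 + 0.146 * 9 * 2.44
= 22.0062 MJ/kg

22.0062 MJ/kg


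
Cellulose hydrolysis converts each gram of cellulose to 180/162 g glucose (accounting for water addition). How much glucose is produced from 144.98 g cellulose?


glucose = cellulose * 180/162
= 144.98 * 180/162
= 161.0889 g

161.0889 g


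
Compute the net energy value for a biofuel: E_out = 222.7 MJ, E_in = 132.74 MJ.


NEV = E_out - E_in
= 222.7 - 132.74
= 89.9600 MJ

89.9600 MJ


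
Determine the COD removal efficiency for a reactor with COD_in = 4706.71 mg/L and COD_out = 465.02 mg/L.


eta = (COD_in - COD_out) / COD_in * 100
= (4706.71 - 465.02) / 4706.71 * 100
= 90.1201%

90.1201%


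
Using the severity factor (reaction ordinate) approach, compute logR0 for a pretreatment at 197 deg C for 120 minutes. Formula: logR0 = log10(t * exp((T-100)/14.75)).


logR0 = log10(t * exp((T - 100) / 14.75))
= log10(120 * exp((197 - 100) / 14.75))
= 4.9352

4.9352


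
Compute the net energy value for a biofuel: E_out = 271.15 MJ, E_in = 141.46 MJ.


NEV = E_out - E_in
= 271.15 - 141.46
= 129.6900 MJ

129.6900 MJ


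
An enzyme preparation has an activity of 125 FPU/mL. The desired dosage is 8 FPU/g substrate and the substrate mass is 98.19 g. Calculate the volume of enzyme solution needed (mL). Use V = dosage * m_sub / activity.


V = dosage * m_sub / activity
V = 8 * 98.19 / 125
V = 6.2842 mL

6.2842 mL


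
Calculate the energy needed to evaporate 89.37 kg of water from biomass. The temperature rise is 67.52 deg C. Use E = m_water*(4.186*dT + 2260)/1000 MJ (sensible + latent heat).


E = m_water * (4.186 * dT + 2260) / 1000
= 89.37 * (4.186 * 67.52 + 2260) / 1000
= 227.2356 MJ

227.2356 MJ


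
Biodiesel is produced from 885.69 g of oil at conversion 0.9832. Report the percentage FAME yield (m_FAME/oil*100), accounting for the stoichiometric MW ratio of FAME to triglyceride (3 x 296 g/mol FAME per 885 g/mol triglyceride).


m_FAME = oil * conv * (3 * 296 / 885) = oil * conv * (888/885)
= 885.69 * 0.9832 * 888 / 885
= 873.7623 g
Y = m_FAME / oil * 100 = conv * (888/885) * 100
= 0.9832 * 888 / 885 * 100
= 98.65%

98.65%


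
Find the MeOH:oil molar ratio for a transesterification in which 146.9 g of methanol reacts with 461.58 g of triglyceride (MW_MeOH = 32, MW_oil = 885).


Molar ratio = n_MeOH / n_oil = (MeOH/32) / (oil/885) = (MeOH * 885) / (32 * oil)
= (146.9 * 885) / (32 * 461.58)
= 8.8017

8.8017


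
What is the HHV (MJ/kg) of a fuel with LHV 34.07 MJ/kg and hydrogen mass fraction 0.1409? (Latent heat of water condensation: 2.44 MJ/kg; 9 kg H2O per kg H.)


HHV = LHV + H_frac * 9 * 2.44
= 34.07 + 0.1409 * 9 * 2.44
= 37.1642 MJ/kg

37.1642 MJ/kg


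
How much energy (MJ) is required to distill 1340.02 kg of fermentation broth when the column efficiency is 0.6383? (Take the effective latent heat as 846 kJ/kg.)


E = m * 846 / (eta * 1000)
= 1340.02 * 846 / (0.6383 * 1000)
= 1776.0566 MJ

1776.0566 MJ


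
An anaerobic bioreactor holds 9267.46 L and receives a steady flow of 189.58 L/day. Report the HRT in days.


HRT = V / Q
= 9267.46 / 189.58
= 48.8842 days

48.8842 days


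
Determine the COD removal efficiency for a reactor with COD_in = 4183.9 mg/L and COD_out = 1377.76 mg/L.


eta = (COD_in - COD_out) / COD_in * 100
= (4183.9 - 1377.76) / 4183.9 * 100
= 67.0700%

67.0700%


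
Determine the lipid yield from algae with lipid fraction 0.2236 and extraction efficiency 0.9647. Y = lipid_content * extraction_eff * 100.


Y = lipid_content * extraction_eff * 100
= 0.2236 * 0.9647 * 100
= 21.5707%

21.5707%


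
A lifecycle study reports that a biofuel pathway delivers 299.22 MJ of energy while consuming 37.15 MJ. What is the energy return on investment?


EROI = E_out / E_in
= 299.22 / 37.15
= 8.0544

8.0544


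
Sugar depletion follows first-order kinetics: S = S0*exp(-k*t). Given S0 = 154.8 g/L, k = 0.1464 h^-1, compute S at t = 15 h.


S = S0 * exp(-k * t)
S = 154.8 * exp(-0.1464 * 15)
S = 17.2211 g/L

17.2211 g/L


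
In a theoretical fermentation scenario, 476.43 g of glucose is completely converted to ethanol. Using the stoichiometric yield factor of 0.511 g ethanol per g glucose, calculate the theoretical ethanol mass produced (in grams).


Theoretical ethanol yield: m_EtOH = 0.511 * m_glucose
m_EtOH = 0.511 * 476.43 = 243.4557 g

243.4557 g


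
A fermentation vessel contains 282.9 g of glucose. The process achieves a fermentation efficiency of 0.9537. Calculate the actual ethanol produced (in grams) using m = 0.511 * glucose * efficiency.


Actual ethanol: m = 0.511 * 282.9 * 0.9537
m = 137.8687 g

137.8687 g


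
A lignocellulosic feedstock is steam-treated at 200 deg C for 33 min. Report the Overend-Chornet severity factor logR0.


logR0 = log10(t * exp((T - 100) / 14.75))
= log10(33 * exp((200 - 100) / 14.75))
= 4.4629

4.4629


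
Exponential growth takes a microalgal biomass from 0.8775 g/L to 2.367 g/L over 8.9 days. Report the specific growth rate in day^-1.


mu = ln(X2/X1) / dt
= ln(2.367/0.8775) / 8.9
= 0.1115 per day

0.1115 per day


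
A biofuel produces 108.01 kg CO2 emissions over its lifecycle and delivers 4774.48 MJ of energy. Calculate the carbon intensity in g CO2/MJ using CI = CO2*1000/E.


CI = CO2 * 1000 / E
= 108.01 * 1000 / 4774.48
= 22.6224 g CO2/MJ

22.6224 g CO2/MJ


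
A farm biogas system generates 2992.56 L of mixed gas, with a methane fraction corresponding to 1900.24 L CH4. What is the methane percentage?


CH4% = V_CH4 / V_total * 100
= 1900.24 / 2992.56 * 100
= 63.4988%

63.4988%


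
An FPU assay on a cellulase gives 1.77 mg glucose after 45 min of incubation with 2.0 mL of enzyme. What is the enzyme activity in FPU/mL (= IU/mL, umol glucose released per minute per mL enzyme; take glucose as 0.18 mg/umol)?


Activity = glucose_mg / (0.18 mg/umol * V_mL * t_min)
= 1.77 / (0.18 * 2.0 * 45)
= 0.1093 FPU/mL

0.1093 FPU/mL


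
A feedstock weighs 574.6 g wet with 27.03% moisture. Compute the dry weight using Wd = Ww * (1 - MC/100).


Wd = Ww * (1 - MC/100)
= 574.6 * (1 - 27.03/100)
= 419.2856 g

419.2856 g


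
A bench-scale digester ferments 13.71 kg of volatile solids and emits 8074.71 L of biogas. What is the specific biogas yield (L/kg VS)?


Y = V / VS
= 8074.71 / 13.71
= 588.9650 L/kg VS

588.9650 L/kg VS


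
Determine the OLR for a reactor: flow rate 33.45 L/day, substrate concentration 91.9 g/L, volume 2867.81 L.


OLR = Q * S / V
= 33.45 * 91.9 / 2867.81
= 1.0719 g/L/day

1.0719 g/L/day


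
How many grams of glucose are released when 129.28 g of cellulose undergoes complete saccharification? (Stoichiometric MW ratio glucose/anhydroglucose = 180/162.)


glucose = cellulose * 180/162
= 129.28 * 180/162
= 143.6444 g

143.6444 g


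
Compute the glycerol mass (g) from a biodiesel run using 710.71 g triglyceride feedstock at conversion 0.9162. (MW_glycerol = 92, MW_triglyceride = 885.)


glycerol = oil * conv * (92/885)
= 710.71 * 0.9162 * 92 / 885
= 67.6904 g

67.6904 g


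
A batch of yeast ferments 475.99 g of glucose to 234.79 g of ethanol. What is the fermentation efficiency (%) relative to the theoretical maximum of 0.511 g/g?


Fermentation efficiency = (actual / (0.511 * glucose)) * 100
= (234.79 / (0.511 * 475.99)) * 100
= 96.5297%

96.5297%


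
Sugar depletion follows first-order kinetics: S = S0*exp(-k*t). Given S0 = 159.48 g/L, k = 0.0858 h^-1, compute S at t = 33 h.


S = S0 * exp(-k * t)
S = 159.48 * exp(-0.0858 * 33)
S = 9.3982 g/L

9.3982 g/L


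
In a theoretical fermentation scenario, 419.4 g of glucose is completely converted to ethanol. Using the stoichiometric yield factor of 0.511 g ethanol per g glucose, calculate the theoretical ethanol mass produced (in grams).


Theoretical ethanol yield: m_EtOH = 0.511 * m_glucose
m_EtOH = 0.511 * 419.4 = 214.3134 g

214.3134 g


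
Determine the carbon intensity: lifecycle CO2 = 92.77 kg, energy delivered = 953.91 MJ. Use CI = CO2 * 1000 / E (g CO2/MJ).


CI = CO2 * 1000 / E
= 92.77 * 1000 / 953.91
= 97.2524 g CO2/MJ

97.2524 g CO2/MJ


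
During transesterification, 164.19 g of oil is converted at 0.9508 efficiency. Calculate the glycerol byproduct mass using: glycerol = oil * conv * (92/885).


glycerol = oil * conv * (92/885)
= 164.19 * 0.9508 * 92 / 885
= 16.2286 g

16.2286 g


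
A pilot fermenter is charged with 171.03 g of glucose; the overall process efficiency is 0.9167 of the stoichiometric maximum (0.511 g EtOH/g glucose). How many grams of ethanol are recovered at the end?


Actual ethanol: m = 0.511 * 171.03 * 0.9167
m = 80.1162 g

80.1162 g


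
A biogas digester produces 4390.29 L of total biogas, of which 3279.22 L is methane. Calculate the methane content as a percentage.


CH4% = V_CH4 / V_total * 100
= 3279.22 / 4390.29 * 100
= 74.6926%

74.6926%


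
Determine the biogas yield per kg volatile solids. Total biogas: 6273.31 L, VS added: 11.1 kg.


Y = V / VS
= 6273.31 / 11.1
= 565.1631 L/kg VS

565.1631 L/kg VS


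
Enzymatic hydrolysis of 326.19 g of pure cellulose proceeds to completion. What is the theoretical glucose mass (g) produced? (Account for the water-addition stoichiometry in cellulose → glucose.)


glucose = cellulose * 180/162
= 326.19 * 180/162
= 362.4333 g

362.4333 g


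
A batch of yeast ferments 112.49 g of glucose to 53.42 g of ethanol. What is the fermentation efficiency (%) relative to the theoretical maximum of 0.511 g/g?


Fermentation efficiency = (actual / (0.511 * glucose)) * 100
= (53.42 / (0.511 * 112.49)) * 100
= 92.9328%

92.9328%


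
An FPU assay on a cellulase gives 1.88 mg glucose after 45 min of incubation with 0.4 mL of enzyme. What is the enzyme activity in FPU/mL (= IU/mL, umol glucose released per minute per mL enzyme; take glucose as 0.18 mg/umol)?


Activity = glucose_mg / (0.18 mg/umol * V_mL * t_min)
= 1.88 / (0.18 * 0.4 * 45)
= 0.5802 FPU/mL

0.5802 FPU/mL


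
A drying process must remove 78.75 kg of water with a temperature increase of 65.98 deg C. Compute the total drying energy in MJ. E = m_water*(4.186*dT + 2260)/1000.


E = m_water * (4.186 * dT + 2260) / 1000
= 78.75 * (4.186 * 65.98 + 2260) / 1000
= 199.7251 MJ

199.7251 MJ


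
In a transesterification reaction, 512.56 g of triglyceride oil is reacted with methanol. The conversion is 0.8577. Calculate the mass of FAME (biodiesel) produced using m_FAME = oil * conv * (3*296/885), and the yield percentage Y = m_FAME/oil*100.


m_FAME = oil * conv * (3 * 296 / 885) = oil * conv * (888/885)
= 512.56 * 0.8577 * 888 / 885
= 441.1130 g
Y = m_FAME / oil * 100 = conv * (888/885) * 100
= 0.8577 * 888 / 885 * 100
= 86.06%

441.1130 g FAME; Y = 86.06%


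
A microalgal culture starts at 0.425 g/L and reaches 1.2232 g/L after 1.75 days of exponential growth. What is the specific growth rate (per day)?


mu = ln(X2/X1) / dt
= ln(1.2232/0.425) / 1.75
= 0.6041 per day

0.6041 per day


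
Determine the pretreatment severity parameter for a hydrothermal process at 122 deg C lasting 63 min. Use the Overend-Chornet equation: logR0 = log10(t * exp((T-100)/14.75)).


logR0 = log10(t * exp((T - 100) / 14.75))
= log10(63 * exp((122 - 100) / 14.75))
= 2.4471

2.4471


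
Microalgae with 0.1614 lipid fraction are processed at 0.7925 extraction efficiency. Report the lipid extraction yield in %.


Y = lipid_content * extraction_eff * 100
= 0.1614 * 0.7925 * 100
= 12.7909%

12.7909%


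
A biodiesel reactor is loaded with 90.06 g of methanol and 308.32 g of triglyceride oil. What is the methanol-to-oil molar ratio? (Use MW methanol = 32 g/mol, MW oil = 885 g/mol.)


Molar ratio = n_MeOH / n_oil = (MeOH/32) / (oil/885) = (MeOH * 885) / (32 * oil)
= (90.06 * 885) / (32 * 308.32)
= 8.0784

8.0784


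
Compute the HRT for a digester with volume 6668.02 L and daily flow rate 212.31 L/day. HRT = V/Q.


HRT = V / Q
= 6668.02 / 212.31
= 31.4070 days

31.4070 days


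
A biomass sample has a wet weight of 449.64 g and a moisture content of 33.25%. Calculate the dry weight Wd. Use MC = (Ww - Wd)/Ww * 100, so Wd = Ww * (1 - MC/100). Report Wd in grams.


Wd = Ww * (1 - MC/100)
= 449.64 * (1 - 33.25/100)
= 300.1347 g

300.1347 g


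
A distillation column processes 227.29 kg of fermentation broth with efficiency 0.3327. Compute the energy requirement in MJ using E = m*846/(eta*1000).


E = m * 846 / (eta * 1000)
= 227.29 * 846 / (0.3327 * 1000)
= 577.9601 MJ

577.9601 MJ


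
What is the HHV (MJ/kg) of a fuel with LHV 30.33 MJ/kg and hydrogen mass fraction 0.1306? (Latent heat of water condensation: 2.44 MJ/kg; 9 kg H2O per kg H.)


HHV = LHV + H_frac * 9 * 2.44
= 30.33 + 0.1306 * 9 * 2.44
= 33.1980 MJ/kg

33.1980 MJ/kg


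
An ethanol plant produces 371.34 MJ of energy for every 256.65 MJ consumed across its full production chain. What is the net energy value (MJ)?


NEV = E_out - E_in
= 371.34 - 256.65
= 114.6900 MJ

114.6900 MJ


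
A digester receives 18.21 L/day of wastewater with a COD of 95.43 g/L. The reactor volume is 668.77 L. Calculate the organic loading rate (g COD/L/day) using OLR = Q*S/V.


OLR = Q * S / V
= 18.21 * 95.43 / 668.77
= 2.5985 g/L/day

2.5985 g/L/day


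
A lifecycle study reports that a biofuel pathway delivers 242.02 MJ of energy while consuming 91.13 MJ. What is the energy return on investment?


EROI = E_out / E_in
= 242.02 / 91.13
= 2.6558

2.6558


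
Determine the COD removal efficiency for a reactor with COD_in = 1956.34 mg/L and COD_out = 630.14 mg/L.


eta = (COD_in - COD_out) / COD_in * 100
= (1956.34 - 630.14) / 1956.34 * 100
= 67.7899%

67.7899%


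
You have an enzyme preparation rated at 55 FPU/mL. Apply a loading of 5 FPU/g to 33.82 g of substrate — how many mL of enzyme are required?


V = dosage * m_sub / activity
V = 5 * 33.82 / 55
V = 3.0745 mL

3.0745 mL


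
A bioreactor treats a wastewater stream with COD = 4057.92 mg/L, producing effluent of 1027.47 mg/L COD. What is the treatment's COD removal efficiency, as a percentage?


eta = (COD_in - COD_out) / COD_in * 100
= (4057.92 - 1027.47) / 4057.92 * 100
= 74.6799%

74.6799%


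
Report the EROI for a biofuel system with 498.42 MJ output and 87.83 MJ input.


EROI = E_out / E_in
= 498.42 / 87.83
= 5.6748

5.6748


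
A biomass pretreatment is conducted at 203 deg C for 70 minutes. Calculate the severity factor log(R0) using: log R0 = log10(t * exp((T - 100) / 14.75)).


logR0 = log10(t * exp((T - 100) / 14.75))
= log10(70 * exp((203 - 100) / 14.75))
= 4.8778

4.8778


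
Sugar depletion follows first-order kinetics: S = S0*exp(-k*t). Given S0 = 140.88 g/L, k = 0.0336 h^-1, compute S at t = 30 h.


S = S0 * exp(-k * t)
S = 140.88 * exp(-0.0336 * 30)
S = 51.4139 g/L

51.4139 g/L


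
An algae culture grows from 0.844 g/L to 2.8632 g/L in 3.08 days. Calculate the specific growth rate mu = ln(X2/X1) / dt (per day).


mu = ln(X2/X1) / dt
= ln(2.8632/0.844) / 3.08
= 0.3966 per day

0.3966 per day


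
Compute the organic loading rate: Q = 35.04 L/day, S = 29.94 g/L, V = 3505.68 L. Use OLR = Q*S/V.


OLR = Q * S / V
= 35.04 * 29.94 / 3505.68
= 0.2993 g/L/day

0.2993 g/L/day


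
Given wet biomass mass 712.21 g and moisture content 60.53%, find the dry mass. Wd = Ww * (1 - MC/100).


Wd = Ww * (1 - MC/100)
= 712.21 * (1 - 60.53/100)
= 281.1093 g

281.1093 g


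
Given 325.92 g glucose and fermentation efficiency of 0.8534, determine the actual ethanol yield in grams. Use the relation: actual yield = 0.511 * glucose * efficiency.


Actual ethanol: m = 0.511 * 325.92 * 0.8534
m = 142.1296 g

142.1296 g


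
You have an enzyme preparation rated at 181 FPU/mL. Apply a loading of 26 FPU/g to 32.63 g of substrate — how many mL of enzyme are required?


V = dosage * m_sub / activity
V = 26 * 32.63 / 181
V = 4.6872 mL

4.6872 mL


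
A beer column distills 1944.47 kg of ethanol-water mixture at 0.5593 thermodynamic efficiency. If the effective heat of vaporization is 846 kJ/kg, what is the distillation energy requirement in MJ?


E = m * 846 / (eta * 1000)
= 1944.47 * 846 / (0.5593 * 1000)
= 2941.2151 MJ

2941.2151 MJ


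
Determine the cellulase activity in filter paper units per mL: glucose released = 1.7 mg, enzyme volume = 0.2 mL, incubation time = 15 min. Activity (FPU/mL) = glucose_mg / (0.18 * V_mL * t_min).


Activity = glucose_mg / (0.18 mg/umol * V_mL * t_min)
= 1.7 / (0.18 * 0.2 * 15)
= 3.1481 FPU/mL

3.1481 FPU/mL


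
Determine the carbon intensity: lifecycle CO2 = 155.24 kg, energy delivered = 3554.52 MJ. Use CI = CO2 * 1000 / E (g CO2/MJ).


CI = CO2 * 1000 / E
= 155.24 * 1000 / 3554.52
= 43.6740 g CO2/MJ

43.6740 g CO2/MJ


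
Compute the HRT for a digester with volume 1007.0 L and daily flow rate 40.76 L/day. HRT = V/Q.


HRT = V / Q
= 1007.0 / 40.76
= 24.7056 days

24.7056 days


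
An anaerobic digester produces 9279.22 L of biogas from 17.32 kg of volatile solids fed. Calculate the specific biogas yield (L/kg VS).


Y = V / VS
= 9279.22 / 17.32
= 535.7517 L/kg VS

535.7517 L/kg VS


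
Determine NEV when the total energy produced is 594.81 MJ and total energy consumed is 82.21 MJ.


NEV = E_out - E_in
= 594.81 - 82.21
= 512.6000 MJ

512.6000 MJ


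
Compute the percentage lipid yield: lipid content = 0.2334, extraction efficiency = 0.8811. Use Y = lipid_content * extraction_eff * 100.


Y = lipid_content * extraction_eff * 100
= 0.2334 * 0.8811 * 100
= 20.5649%

20.5649%


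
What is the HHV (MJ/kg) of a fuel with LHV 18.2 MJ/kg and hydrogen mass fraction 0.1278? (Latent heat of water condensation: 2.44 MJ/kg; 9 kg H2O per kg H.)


HHV = LHV + H_frac * 9 * 2.44
= 18.2 + 0.1278 * 9 * 2.44
= 21.0065 MJ/kg

21.0065 MJ/kg


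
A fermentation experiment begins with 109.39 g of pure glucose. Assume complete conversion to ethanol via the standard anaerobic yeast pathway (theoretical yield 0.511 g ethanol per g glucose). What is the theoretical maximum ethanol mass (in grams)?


Theoretical ethanol yield: m_EtOH = 0.511 * m_glucose
m_EtOH = 0.511 * 109.39 = 55.8983 g

55.8983 g


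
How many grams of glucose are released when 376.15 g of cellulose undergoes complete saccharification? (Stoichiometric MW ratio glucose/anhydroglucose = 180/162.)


glucose = cellulose * 180/162
= 376.15 * 180/162
= 417.9444 g

417.9444 g


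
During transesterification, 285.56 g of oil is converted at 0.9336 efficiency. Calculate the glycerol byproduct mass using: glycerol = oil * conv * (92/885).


glycerol = oil * conv * (92/885)
= 285.56 * 0.9336 * 92 / 885
= 27.7142 g

27.7142 g


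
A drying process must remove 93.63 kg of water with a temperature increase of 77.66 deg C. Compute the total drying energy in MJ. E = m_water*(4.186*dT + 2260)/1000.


E = m_water * (4.186 * dT + 2260) / 1000
= 93.63 * (4.186 * 77.66 + 2260) / 1000
= 242.0415 MJ

242.0415 MJ


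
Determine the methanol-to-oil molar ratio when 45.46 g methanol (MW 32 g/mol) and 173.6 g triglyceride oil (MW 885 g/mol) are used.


Molar ratio = n_MeOH / n_oil = (MeOH/32) / (oil/885) = (MeOH * 885) / (32 * oil)
= (45.46 * 885) / (32 * 173.6)
= 7.2422

7.2422


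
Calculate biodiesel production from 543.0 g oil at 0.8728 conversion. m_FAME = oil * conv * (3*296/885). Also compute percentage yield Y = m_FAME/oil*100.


m_FAME = oil * conv * (3 * 296 / 885) = oil * conv * (888/885)
= 543.0 * 0.8728 * 888 / 885
= 475.5369 g
Y = m_FAME / oil * 100 = conv * (888/885) * 100
= 0.8728 * 888 / 885 * 100
= 87.58%

475.5369 g FAME; Y = 87.58%


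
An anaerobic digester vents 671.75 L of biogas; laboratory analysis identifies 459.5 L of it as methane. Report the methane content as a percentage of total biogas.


CH4% = V_CH4 / V_total * 100
= 459.5 / 671.75 * 100
= 68.4034%

68.4034%


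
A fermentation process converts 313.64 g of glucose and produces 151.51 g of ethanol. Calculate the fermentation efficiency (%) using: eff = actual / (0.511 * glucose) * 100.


Fermentation efficiency = (actual / (0.511 * glucose)) * 100
= (151.51 / (0.511 * 313.64)) * 100
= 94.5342%

94.5342%


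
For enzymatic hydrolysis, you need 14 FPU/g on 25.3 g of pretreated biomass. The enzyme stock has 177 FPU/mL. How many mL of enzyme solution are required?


V = dosage * m_sub / activity
V = 14 * 25.3 / 177
V = 2.0011 mL

2.0011 mL


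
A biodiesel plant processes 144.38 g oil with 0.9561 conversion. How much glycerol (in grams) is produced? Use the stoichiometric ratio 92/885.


glycerol = oil * conv * (92/885)
= 144.38 * 0.9561 * 92 / 885
= 14.3501 g

14.3501 g


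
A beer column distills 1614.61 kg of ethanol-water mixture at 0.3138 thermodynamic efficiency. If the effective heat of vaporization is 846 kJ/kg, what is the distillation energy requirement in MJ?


E = m * 846 / (eta * 1000)
= 1614.61 * 846 / (0.3138 * 1000)
= 4352.9639 MJ

4352.9639 MJ


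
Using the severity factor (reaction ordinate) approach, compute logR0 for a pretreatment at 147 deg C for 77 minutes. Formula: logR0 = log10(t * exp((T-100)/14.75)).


logR0 = log10(t * exp((T - 100) / 14.75))
= log10(77 * exp((147 - 100) / 14.75))
= 3.2703

3.2703


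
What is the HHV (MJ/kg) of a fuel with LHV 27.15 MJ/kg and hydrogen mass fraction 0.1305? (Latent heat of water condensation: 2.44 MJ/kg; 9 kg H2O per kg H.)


HHV = LHV + H_frac * 9 * 2.44
= 27.15 + 0.1305 * 9 * 2.44
= 30.0158 MJ/kg

30.0158 MJ/kg


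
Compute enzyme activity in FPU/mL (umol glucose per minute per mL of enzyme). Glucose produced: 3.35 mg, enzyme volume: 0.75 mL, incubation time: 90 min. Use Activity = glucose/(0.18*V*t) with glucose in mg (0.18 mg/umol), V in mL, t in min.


Activity = glucose_mg / (0.18 mg/umol * V_mL * t_min)
= 3.35 / (0.18 * 0.75 * 90)
= 0.2757 FPU/mL

0.2757 FPU/mL


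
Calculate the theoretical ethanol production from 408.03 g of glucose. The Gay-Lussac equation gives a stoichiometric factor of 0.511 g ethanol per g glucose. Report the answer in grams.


Theoretical ethanol yield: m_EtOH = 0.511 * m_glucose
m_EtOH = 0.511 * 408.03 = 208.5033 g

208.5033 g


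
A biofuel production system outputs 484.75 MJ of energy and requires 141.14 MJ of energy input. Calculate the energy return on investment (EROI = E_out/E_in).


EROI = E_out / E_in
= 484.75 / 141.14
= 3.4345

3.4345


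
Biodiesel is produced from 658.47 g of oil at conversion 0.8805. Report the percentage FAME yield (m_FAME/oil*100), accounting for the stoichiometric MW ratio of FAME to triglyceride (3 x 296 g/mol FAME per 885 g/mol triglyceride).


m_FAME = oil * conv * (3 * 296 / 885) = oil * conv * (888/885)
= 658.47 * 0.8805 * 888 / 885
= 581.7482 g
Y = m_FAME / oil * 100 = conv * (888/885) * 100
= 0.8805 * 888 / 885 * 100
= 88.35%

88.35%


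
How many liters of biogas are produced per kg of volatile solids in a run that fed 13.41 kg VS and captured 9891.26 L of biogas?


Y = V / VS
= 9891.26 / 13.41
= 737.6033 L/kg VS

737.6033 L/kg VS


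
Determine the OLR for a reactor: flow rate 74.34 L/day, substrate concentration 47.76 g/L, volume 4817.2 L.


OLR = Q * S / V
= 74.34 * 47.76 / 4817.2
= 0.7370 g/L/day

0.7370 g/L/day


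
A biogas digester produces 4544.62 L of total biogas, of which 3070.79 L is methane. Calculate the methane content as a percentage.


CH4% = V_CH4 / V_total * 100
= 3070.79 / 4544.62 * 100
= 67.5698%

67.5698%


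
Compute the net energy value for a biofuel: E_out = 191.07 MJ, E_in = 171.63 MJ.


NEV = E_out - E_in
= 191.07 - 171.63
= 19.4400 MJ

19.4400 MJ


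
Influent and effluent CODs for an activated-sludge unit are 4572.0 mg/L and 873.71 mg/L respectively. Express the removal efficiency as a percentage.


eta = (COD_in - COD_out) / COD_in * 100
= (4572.0 - 873.71) / 4572.0 * 100
= 80.8900%

80.8900%


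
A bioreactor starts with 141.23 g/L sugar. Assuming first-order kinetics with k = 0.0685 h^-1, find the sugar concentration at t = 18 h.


S = S0 * exp(-k * t)
S = 141.23 * exp(-0.0685 * 18)
S = 41.1568 g/L

41.1568 g/L


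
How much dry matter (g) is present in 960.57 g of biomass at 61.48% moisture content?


Wd = Ww * (1 - MC/100)
= 960.57 * (1 - 61.48/100)
= 370.0116 g

370.0116 g


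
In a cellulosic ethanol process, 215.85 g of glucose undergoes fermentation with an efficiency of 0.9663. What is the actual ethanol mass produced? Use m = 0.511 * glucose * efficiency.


Actual ethanol: m = 0.511 * 215.85 * 0.9663
m = 106.5823 g

106.5823 g


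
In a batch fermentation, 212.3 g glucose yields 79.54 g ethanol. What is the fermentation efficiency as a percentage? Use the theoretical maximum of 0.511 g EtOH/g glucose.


Fermentation efficiency = (actual / (0.511 * glucose)) * 100
= (79.54 / (0.511 * 212.3)) * 100
= 73.3187%

73.3187%


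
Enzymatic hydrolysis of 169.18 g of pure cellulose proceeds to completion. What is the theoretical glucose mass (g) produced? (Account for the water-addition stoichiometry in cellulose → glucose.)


glucose = cellulose * 180/162
= 169.18 * 180/162
= 187.9778 g

187.9778 g


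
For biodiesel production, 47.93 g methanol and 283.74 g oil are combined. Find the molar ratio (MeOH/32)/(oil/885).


Molar ratio = n_MeOH / n_oil = (MeOH/32) / (oil/885) = (MeOH * 885) / (32 * oil)
= (47.93 * 885) / (32 * 283.74)
= 4.6718

4.6718
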